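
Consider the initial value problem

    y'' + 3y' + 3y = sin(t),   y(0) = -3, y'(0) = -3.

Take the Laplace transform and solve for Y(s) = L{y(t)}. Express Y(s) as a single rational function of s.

Y(s) = (-3*s^3 - 12*s^2 - 3*s - 11)/(s^4 + 3*s^3 + 4*s^2 + 3*s + 3)

Apply the Laplace transform to the equation.
Using L{y''} = s^2 Y - s·y(0) - y'(0) and L{y'} = sY - y(0), with y(0) = -3, y'(0) = -3, the left side becomes (s^2 + 3*s + 3)Y - (-3*s - 12).
The right side is L{sin(t)} = 1/(s^2 + 1).
So (s^2 + 3*s + 3)Y = 1/(s^2 + 1) + (-3*s - 12).
Solve for Y(s) and write it as one ratio of polynomials.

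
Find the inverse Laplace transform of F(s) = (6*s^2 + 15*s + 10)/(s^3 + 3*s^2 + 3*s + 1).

t^2*exp(-t)/2 + 3*t*exp(-t) + 6*exp(-t)

Factor the denominator: s^3 + 3*s^2 + 3*s + 1 = (s + 1)^3.
Partial fraction decomposition gives [6/(s + 1)] + [3/(s + 1)^2] + [(s + 1)^(-3)].
Invert each term: 6/(s + 1) ↔ 6e^(-t); 3/(s + 1)^2 ↔ 3t·e^(-t); 1/(s + 1)^3 ↔ (1/2)t^2·e^(-t).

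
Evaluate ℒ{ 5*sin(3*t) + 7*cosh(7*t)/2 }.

Apply the Laplace transform termwise.
(7/2)·[L{cosh(7t)} = s/(s^2 - 49)]; (5)·[L{sin(3t)} = 3/(s^2 + 9)].

7*s/(2*(s^2 - 49)) + 15/(s^2 + 9)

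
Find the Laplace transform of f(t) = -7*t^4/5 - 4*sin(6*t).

Apply the Laplace transform termwise.
(-4)·[L{sin(6t)} = 6/(s^2 + 36)]; (-7/5)·[L{t^4} = 4!/s^5 = 24/s^5].

-24/(s^2 + 36) - 168/(5*s^5)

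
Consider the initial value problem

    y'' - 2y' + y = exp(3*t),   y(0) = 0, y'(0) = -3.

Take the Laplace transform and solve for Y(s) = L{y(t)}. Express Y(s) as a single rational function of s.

Transform both sides with L{·}.
With L{y''} = s^2 Y - s·y(0) - y'(0) and L{y'} = sY - y(0), with y(0) = 0, y'(0) = -3: the LHS transforms to (s^2 - 2*s + 1)Y - (-3).
The right side is L{exp(3*t)} = 1/(s - 3).
So (s^2 - 2*s + 1)Y = 1/(s - 3) + (-3).
Divide through and combine into a single rational function.

Y(s) = (-3*s + 10)/(s^3 - 5*s^2 + 7*s - 3)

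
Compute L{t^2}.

2/s^3

L{t^2} = 2!/s^3 = 2/s^3.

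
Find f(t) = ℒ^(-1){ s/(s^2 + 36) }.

Since L{cos(6t)} = s/(s^2 + 36), the inverse is cos(6*t).

f(t) = cos(6*t)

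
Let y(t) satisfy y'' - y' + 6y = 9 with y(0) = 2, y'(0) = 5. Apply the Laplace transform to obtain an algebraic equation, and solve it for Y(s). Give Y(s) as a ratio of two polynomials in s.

Take the Laplace transform of both sides.
The derivative rules (L{y''} = s^2 Y - s·y(0) - y'(0) and L{y'} = sY - y(0), with y(0) = 2, y'(0) = 5) turn the left side into (s^2 - s + 6)Y - (2*s + 3).
The right side is L{9} = 9/s.
So (s^2 - s + 6)Y = 9/s + (2*s + 3).
Divide through and combine into a single rational function.

Y(s) = (2*s^2 + 3*s + 9)/(s^3 - s^2 + 6*s)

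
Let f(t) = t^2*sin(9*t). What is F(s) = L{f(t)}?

L{sin(9t)} = 9/(s^2 + 81).
Then apply L{t^2·g(t)} = (-1)^2 d^2/ds^2[G(s)] with G(s) = 9/(s^2 + 81):
differentiating 2 times and applying the sign gives 54*(s^2 - 27)/(s^2 + 81)^3.

F(s) = 54*(s^2 - 27)/(s^2 + 81)^3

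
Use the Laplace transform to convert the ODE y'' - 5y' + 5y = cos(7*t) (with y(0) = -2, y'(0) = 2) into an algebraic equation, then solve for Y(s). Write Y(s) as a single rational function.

Y(s) = (-2*s^3 + 12*s^2 - 97*s + 588)/(s^4 - 5*s^3 + 54*s^2 - 245*s + 245)

Laplace-transform each side.
Using L{y''} = s^2 Y - s·y(0) - y'(0) and L{y'} = sY - y(0), with y(0) = -2, y'(0) = 2, the left side becomes (s^2 - 5*s + 5)Y - (-2*s + 12).
The right side is L{cos(7*t)} = s/(s^2 + 49).
So (s^2 - 5*s + 5)Y = s/(s^2 + 49) + (-2*s + 12).
Isolate Y and clear denominators.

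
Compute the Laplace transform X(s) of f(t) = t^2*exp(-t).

X(s) = 2/(s + 1)^3

L{e^(-t)} = 1/(s + 1).
Then apply L{t^2·g(t)} = (-1)^2 d^2/ds^2[G(s)] with G(s) = 1/(s + 1):
differentiating 2 times and applying the sign gives 2/(s + 1)^3.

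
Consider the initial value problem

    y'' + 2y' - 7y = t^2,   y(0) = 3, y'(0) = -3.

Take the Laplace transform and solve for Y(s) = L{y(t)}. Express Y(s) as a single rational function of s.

Y(s) = (3*s^4 + 3*s^3 + 2)/(s^5 + 2*s^4 - 7*s^3)

Take the Laplace transform of both sides.
Using L{y''} = s^2 Y - s·y(0) - y'(0) and L{y'} = sY - y(0), with y(0) = 3, y'(0) = -3, the left side becomes (s^2 + 2*s - 7)Y - (3*s + 3).
The right side is L{t^2} = 2/s^3.
So (s^2 + 2*s - 7)Y = 2/s^3 + (3*s + 3).
Divide through and combine into a single rational function.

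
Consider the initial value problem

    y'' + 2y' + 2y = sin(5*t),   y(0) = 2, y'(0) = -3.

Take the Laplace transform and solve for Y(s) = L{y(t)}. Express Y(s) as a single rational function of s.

Transform both sides with L{·}.
With L{y''} = s^2 Y - s·y(0) - y'(0) and L{y'} = sY - y(0), with y(0) = 2, y'(0) = -3: the LHS transforms to (s^2 + 2*s + 2)Y - (2*s + 1).
The right side is L{sin(5*t)} = 5/(s^2 + 25).
So (s^2 + 2*s + 2)Y = 5/(s^2 + 25) + (2*s + 1).
Divide through and combine into a single rational function.

Y(s) = (2*s^3 + s^2 + 50*s + 30)/(s^4 + 2*s^3 + 27*s^2 + 50*s + 50)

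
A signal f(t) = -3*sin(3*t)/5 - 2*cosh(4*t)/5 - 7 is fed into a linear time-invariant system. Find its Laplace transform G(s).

G(s) = -2*s/(5*(s^2 - 16)) - 9/(5*(s^2 + 9)) - 7/s

By linearity of the Laplace transform, transform each term separately.
(-2/5)·[L{cosh(4t)} = s/(s^2 - 16)]; (-3/5)·[L{sin(3t)} = 3/(s^2 + 9)]; L{-7} = -7/s.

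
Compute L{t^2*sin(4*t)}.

8*(3*s^2 - 16)/(s^2 + 16)^3

L{sin(4t)} = 4/(s^2 + 16).
Then apply L{t^2·g(t)} = (-1)^2 d^2/ds^2[H(s)] with H(s) = 4/(s^2 + 16):
differentiating 2 times and applying the sign gives 8*(3*s^2 - 16)/(s^2 + 16)^3.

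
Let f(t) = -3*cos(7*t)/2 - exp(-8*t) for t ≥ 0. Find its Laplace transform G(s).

Apply the Laplace transform termwise.
(-3/2)·[L{cos(7t)} = s/(s^2 + 49)]; (-1)·[L{e^(-8t)} = 1/(s + 8)].

G(s) = -3*s/(2*(s^2 + 49)) - 1/(s + 8)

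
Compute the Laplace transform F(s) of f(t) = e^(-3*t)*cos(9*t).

L{cos(9t)} = s/(s^2 + 81).
By the first shifting theorem, multiplying by e^(-3t) replaces s with s + 3.

F(s) = (s + 3)/((s + 3)^2 + 81)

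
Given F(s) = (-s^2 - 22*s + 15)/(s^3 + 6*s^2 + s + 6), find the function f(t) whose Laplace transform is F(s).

Factor the denominator: s^3 + 6*s^2 + s + 6 = (s + 6)*(s^2 + 1).
Partial fraction decomposition gives [3/(s + 6)] + [-4*s/(s^2 + 1)] + [2/(s^2 + 1)].
Invert each term: 3/(s + 6) ↔ 3e^(-6t); -4·s/(s^2 + 1) ↔ -4cos(t); 2·1/(s^2 + 1) ↔ 2sin(t).

f(t) = 2*sin(t) - 4*cos(t) + 3*exp(-6*t)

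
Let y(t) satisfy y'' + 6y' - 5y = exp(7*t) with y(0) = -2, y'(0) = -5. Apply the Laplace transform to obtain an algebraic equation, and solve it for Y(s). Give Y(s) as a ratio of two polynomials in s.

Apply the Laplace transform to the equation.
With L{y''} = s^2 Y - s·y(0) - y'(0) and L{y'} = sY - y(0), with y(0) = -2, y'(0) = -5: the LHS transforms to (s^2 + 6*s - 5)Y - (-2*s - 17).
The right side is L{exp(7*t)} = 1/(s - 7).
So (s^2 + 6*s - 5)Y = 1/(s - 7) + (-2*s - 17).
Isolate Y and clear denominators.

Y(s) = (-2*s^2 - 3*s + 120)/(s^3 - s^2 - 47*s + 35)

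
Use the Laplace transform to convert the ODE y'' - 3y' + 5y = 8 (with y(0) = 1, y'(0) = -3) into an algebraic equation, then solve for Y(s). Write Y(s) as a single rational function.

Transform both sides with L{·}.
With L{y''} = s^2 Y - s·y(0) - y'(0) and L{y'} = sY - y(0), with y(0) = 1, y'(0) = -3: the LHS transforms to (s^2 - 3*s + 5)Y - (s - 6).
The right side is L{8} = 8/s.
So (s^2 - 3*s + 5)Y = 8/s + (s - 6).
Isolate Y and clear denominators.

Y(s) = (s^2 - 6*s + 8)/(s^3 - 3*s^2 + 5*s)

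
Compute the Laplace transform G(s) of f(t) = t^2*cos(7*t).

L{cos(7t)} = s/(s^2 + 49).
Then apply L{t^2·g(t)} = (-1)^2 d^2/ds^2[H(s)] with H(s) = s/(s^2 + 49):
differentiating 2 times and applying the sign gives 2*s*(s^2 - 147)/(s^2 + 49)^3.

G(s) = 2*s*(s^2 - 147)/(s^2 + 49)^3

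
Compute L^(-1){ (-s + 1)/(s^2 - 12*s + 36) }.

Factor the denominator: s^2 - 12*s + 36 = (s - 6)^2.
Partial fraction decomposition gives [-1/(s - 6)] + [-5/(s - 6)^2].
Invert each term: -1/(s - 6) ↔ -e^(6t); -5/(s - 6)^2 ↔ -5t·e^(6t).

-5*t*exp(6*t) - exp(6*t)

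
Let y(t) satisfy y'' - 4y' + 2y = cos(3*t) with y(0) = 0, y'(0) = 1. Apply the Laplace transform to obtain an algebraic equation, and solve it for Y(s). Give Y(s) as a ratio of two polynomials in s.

Transform both sides with L{·}.
With L{y''} = s^2 Y - s·y(0) - y'(0) and L{y'} = sY - y(0), with y(0) = 0, y'(0) = 1: the LHS transforms to (s^2 - 4*s + 2)Y - (1).
The right side is L{cos(3*t)} = s/(s^2 + 9).
So (s^2 - 4*s + 2)Y = s/(s^2 + 9) + (1).
Solve for Y(s) and write it as one ratio of polynomials.

Y(s) = (s^2 + s + 9)/(s^4 - 4*s^3 + 11*s^2 - 36*s + 18)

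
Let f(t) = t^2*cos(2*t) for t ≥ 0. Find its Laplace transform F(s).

F(s) = 2*s*(s^2 - 12)/(s^2 + 4)^3

L{cos(2t)} = s/(s^2 + 4).
Then apply L{t^2·g(t)} = (-1)^2 d^2/ds^2[G(s)] with G(s) = s/(s^2 + 4):
differentiating 2 times and applying the sign gives 2*s*(s^2 - 12)/(s^2 + 4)^3.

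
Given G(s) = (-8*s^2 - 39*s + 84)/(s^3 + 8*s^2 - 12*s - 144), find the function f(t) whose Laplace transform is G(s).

f(t) = -3*t*exp(-6*t) - 2*exp(4*t) - 6*exp(-6*t)

Factor the denominator: s^3 + 8*s^2 - 12*s - 144 = (s - 4)*(s + 6)^2.
Partial fraction decomposition gives [-6/(s + 6)] + [-3/(s + 6)^2] + [-2/(s - 4)].
Invert each term: -6/(s + 6) ↔ -6e^(-6t); -3/(s + 6)^2 ↔ -3t·e^(-6t); -2/(s - 4) ↔ -2e^(4t).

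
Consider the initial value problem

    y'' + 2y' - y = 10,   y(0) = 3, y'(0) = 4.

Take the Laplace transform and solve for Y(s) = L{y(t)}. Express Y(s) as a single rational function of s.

Y(s) = (3*s^2 + 10*s + 10)/(s^3 + 2*s^2 - s)

Transform both sides with L{·}.
With L{y''} = s^2 Y - s·y(0) - y'(0) and L{y'} = sY - y(0), with y(0) = 3, y'(0) = 4: the LHS transforms to (s^2 + 2*s - 1)Y - (3*s + 10).
The right side is L{10} = 10/s.
So (s^2 + 2*s - 1)Y = 10/s + (3*s + 10).
Solve for Y(s) and write it as one ratio of polynomials.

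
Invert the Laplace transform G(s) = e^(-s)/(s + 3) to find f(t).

f(t) = Heaviside(t - 1)*(exp(-3*t + 3))

The factor e^(-s) signals a time shift by c = 1 (second shifting theorem).
L{e^(-3t)} = 1/(s + 3), so L^-1{1/(s + 3)} = e^(-3*t).
Hence the inverse is u(t - 1) times that function evaluated at t - 1.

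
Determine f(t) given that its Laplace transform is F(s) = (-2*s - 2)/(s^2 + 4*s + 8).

f(t) = exp(-2*t)*sin(2*t) - 2*exp(-2*t)*cos(2*t)

Complete the square in the denominator: s^2 + 4*s + 8 = (s + 2)^2 + 2^2.
Split the numerator to match: -2*s - 2 = -2·(s + 2) + 1·2.
Invert each term: -2·(s + 2)/((s + 2)^2 + 4) ↔ -2e^(-2t)cos(2t); 1·2/((s + 2)^2 + 4) ↔ e^(-2t)sin(2t).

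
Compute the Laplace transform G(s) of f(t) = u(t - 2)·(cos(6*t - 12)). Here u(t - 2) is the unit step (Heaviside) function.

G(s) = s*exp(-2*s)/(s^2 + 36)

By the second shifting theorem, L{u(t - c)·g(t - c)} = e^(-cs)·H(s) with c = 2 and H(s) = L{g(t)}.
L{cos(6t)} = s/(s^2 + 36).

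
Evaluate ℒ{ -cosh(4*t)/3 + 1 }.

Apply the Laplace transform termwise.
(-1/3)·[L{cosh(4t)} = s/(s^2 - 16)]; L{1} = 1/s.

-s/(3*(s^2 - 16)) + 1/s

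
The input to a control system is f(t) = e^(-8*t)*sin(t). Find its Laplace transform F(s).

F(s) = 1/((s + 8)^2 + 1)

L{sin(t)} = 1/(s^2 + 1).
By the first shifting theorem, multiplying by e^(-8t) replaces s with s + 8.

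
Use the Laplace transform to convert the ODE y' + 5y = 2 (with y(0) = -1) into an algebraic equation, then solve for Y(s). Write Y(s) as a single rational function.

Take the Laplace transform of both sides.
With L{y'} = sY - y(0) = sY - (-1): the LHS transforms to (s + 5)Y - (-1).
The right side is L{2} = 2/s.
So (s + 5)Y = 2/s + (-1).
Solve for Y(s) and write it as one ratio of polynomials.

Y(s) = (-s + 2)/(s^2 + 5*s)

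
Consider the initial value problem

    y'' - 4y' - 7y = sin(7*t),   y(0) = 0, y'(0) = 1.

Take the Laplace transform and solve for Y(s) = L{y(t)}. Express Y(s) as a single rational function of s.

Transform both sides with L{·}.
Using L{y''} = s^2 Y - s·y(0) - y'(0) and L{y'} = sY - y(0), with y(0) = 0, y'(0) = 1, the left side becomes (s^2 - 4*s - 7)Y - (1).
The right side is L{sin(7*t)} = 7/(s^2 + 49).
So (s^2 - 4*s - 7)Y = 7/(s^2 + 49) + (1).
Divide through and combine into a single rational function.

Y(s) = (s^2 + 56)/(s^4 - 4*s^3 + 42*s^2 - 196*s - 343)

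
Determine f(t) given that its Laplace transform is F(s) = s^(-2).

Since L{t} = 1!/s^2 = 1/s^2, the inverse is t.

f(t) = t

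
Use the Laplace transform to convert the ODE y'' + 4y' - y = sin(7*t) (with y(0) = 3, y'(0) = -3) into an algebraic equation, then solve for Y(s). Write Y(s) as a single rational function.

Y(s) = (3*s^3 + 9*s^2 + 147*s + 448)/(s^4 + 4*s^3 + 48*s^2 + 196*s - 49)

Take the Laplace transform of both sides.
The derivative rules (L{y''} = s^2 Y - s·y(0) - y'(0) and L{y'} = sY - y(0), with y(0) = 3, y'(0) = -3) turn the left side into (s^2 + 4*s - 1)Y - (3*s + 9).
The right side is L{sin(7*t)} = 7/(s^2 + 49).
So (s^2 + 4*s - 1)Y = 7/(s^2 + 49) + (3*s + 9).
Isolate Y and clear denominators.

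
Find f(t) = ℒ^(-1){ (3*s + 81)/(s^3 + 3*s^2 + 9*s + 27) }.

Factor the denominator: s^3 + 3*s^2 + 9*s + 27 = (s + 3)*(s^2 + 9).
Partial fraction decomposition gives [4/(s + 3)] + [-4*s/(s^2 + 9)] + [15/(s^2 + 9)].
Invert each term: 4/(s + 3) ↔ 4e^(-3t); -4·s/(s^2 + 9) ↔ -4cos(3t); 5·3/(s^2 + 9) ↔ 5sin(3t).

f(t) = 5*sin(3*t) - 4*cos(3*t) + 4*exp(-3*t)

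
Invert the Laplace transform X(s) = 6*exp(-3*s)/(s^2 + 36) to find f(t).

The factor e^(-3s) signals a time shift by c = 3 (second shifting theorem).
L{sin(6t)} = 6/(s^2 + 36), so L^-1{6/(s^2 + 36)} = sin(6*t).
Hence the inverse is u(t - 3) times that function evaluated at t - 3.

f(t) = Heaviside(t - 3)*(sin(6*t - 18))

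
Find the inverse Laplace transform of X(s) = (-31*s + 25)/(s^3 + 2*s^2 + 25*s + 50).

Factor the denominator: s^3 + 2*s^2 + 25*s + 50 = (s + 2)*(s^2 + 25).
Partial fraction decomposition gives [3/(s + 2)] + [-3*s/(s^2 + 25)] + [-25/(s^2 + 25)].
Invert each term: 3/(s + 2) ↔ 3e^(-2t); -3·s/(s^2 + 25) ↔ -3cos(5t); -5·5/(s^2 + 25) ↔ -5sin(5t).

-5*sin(5*t) - 3*cos(5*t) + 3*exp(-2*t)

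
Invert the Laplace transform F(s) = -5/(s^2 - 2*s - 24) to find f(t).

f(t) = -exp(t)*sinh(5*t)

Rewrite the denominator: s^2 - 2*s - 24 = (s - 1)^2 - 25.
The form in (s - 1) signals a first-shifting-theorem factor e^(t).
Since L{sinh(5t)} = 5/(s^2 - 25), the inverse is e^(t)*sinh(5*t), scaled by -1.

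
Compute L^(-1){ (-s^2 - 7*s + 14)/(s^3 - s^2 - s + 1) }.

Factor the denominator: s^3 - s^2 - s + 1 = (s - 1)^2*(s + 1).
Partial fraction decomposition gives [-6/(s - 1)] + [3/(s - 1)^2] + [5/(s + 1)].
Invert each term: -6/(s - 1) ↔ -6e^(t); 3/(s - 1)^2 ↔ 3t·e^(t); 5/(s + 1) ↔ 5e^(-t).

3*t*exp(t) - 6*exp(t) + 5*exp(-t)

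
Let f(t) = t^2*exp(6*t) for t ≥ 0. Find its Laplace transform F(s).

F(s) = 2/(s - 6)^3

L{e^(6t)} = 1/(s - 6).
Then apply L{t^2·g(t)} = (-1)^2 d^2/ds^2[G(s)] with G(s) = 1/(s - 6):
differentiating 2 times and applying the sign gives 2/(s - 6)^3.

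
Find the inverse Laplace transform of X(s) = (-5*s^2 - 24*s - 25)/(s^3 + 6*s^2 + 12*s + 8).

3*t^2*exp(-2*t)/2 - 4*t*exp(-2*t) - 5*exp(-2*t)

Factor the denominator: s^3 + 6*s^2 + 12*s + 8 = (s + 2)^3.
Partial fraction decomposition gives [-5/(s + 2)] + [-4/(s + 2)^2] + [3/(s + 2)^3].
Invert each term: -5/(s + 2) ↔ -5e^(-2t); -4/(s + 2)^2 ↔ -4t·e^(-2t); 3/(s + 2)^3 ↔ (3/2)t^2·e^(-2t).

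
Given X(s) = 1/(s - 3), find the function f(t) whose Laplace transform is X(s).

f(t) = exp(3*t)

Since L{e^(3t)} = 1/(s - 3), the inverse is exp(3*t).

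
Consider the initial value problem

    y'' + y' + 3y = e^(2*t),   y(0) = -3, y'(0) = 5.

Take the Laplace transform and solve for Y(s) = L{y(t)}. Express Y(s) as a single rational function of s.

Transform both sides with L{·}.
Using L{y''} = s^2 Y - s·y(0) - y'(0) and L{y'} = sY - y(0), with y(0) = -3, y'(0) = 5, the left side becomes (s^2 + s + 3)Y - (-3*s + 2).
The right side is L{e^(2*t)} = 1/(s - 2).
So (s^2 + s + 3)Y = 1/(s - 2) + (-3*s + 2).
Isolate Y and clear denominators.

Y(s) = (-3*s^2 + 8*s - 3)/(s^3 - s^2 + s - 6)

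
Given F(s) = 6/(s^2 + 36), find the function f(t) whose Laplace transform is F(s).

Since L{sin(6t)} = 6/(s^2 + 36), the inverse is sin(6*t).

f(t) = sin(6*t)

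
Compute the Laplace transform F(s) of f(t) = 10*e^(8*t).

F(s) = 10/(s - 8)

L{10} = 10/s.
By the first shifting theorem, multiplying by e^(8t) replaces s with s - 8.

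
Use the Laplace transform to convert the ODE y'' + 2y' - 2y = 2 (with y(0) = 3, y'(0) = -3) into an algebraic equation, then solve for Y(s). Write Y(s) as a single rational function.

Apply the Laplace transform to the equation.
The derivative rules (L{y''} = s^2 Y - s·y(0) - y'(0) and L{y'} = sY - y(0), with y(0) = 3, y'(0) = -3) turn the left side into (s^2 + 2*s - 2)Y - (3*s + 3).
The right side is L{2} = 2/s.
So (s^2 + 2*s - 2)Y = 2/s + (3*s + 3).
Solve for Y(s) and write it as one ratio of polynomials.

Y(s) = (3*s^2 + 3*s + 2)/(s^3 + 2*s^2 - 2*s)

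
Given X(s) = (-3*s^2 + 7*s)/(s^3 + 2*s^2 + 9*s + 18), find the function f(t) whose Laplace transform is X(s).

f(t) = 3*sin(3*t) - cos(3*t) - 2*exp(-2*t)

Factor the denominator: s^3 + 2*s^2 + 9*s + 18 = (s + 2)*(s^2 + 9).
Partial fraction decomposition gives [-2/(s + 2)] + [-s/(s^2 + 9)] + [9/(s^2 + 9)].
Invert each term: -2/(s + 2) ↔ -2e^(-2t); -1·s/(s^2 + 9) ↔ -cos(3t); 3·3/(s^2 + 9) ↔ 3sin(3t).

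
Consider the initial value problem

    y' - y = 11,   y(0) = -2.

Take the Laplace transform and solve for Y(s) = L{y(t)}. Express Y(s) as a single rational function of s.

Apply the Laplace transform to the equation.
With L{y'} = sY - y(0) = sY - (-2): the LHS transforms to (s - 1)Y - (-2).
The right side is L{11} = 11/s.
So (s - 1)Y = 11/s + (-2).
Isolate Y and clear denominators.

Y(s) = (-2*s + 11)/(s^2 - s)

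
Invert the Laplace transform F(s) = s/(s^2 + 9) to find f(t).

f(t) = cos(3*t)

Since L{cos(3t)} = s/(s^2 + 9), the inverse is cos(3*t).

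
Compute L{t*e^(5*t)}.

L{e^(5t)} = 1/(s - 5).
Then apply L{t·g(t)} = -d/ds[G(s)] with G(s) = 1/(s - 5):
differentiating 1 time and applying the sign gives (s - 5)^(-2).

(s - 5)^(-2)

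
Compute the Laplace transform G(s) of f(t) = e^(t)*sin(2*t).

G(s) = 2/((s - 1)^2 + 4)

L{sin(2t)} = 2/(s^2 + 4).
By the first shifting theorem, multiplying by e^(t) replaces s with s - 1.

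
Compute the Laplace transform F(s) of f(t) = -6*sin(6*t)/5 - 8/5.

F(s) = -36/(5*(s^2 + 36)) - 8/(5*s)

By linearity of the Laplace transform, transform each term separately.
L{-8/5} = (-8/5)/s; (-6/5)·[L{sin(6t)} = 6/(s^2 + 36)].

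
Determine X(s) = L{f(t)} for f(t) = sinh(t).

L{sinh(t)} = 1/(s^2 - 1).

X(s) = 1/(s^2 - 1)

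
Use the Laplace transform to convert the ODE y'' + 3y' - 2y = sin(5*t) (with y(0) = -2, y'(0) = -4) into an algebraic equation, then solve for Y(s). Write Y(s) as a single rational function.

Transform both sides with L{·}.
With L{y''} = s^2 Y - s·y(0) - y'(0) and L{y'} = sY - y(0), with y(0) = -2, y'(0) = -4: the LHS transforms to (s^2 + 3*s - 2)Y - (-2*s - 10).
The right side is L{sin(5*t)} = 5/(s^2 + 25).
So (s^2 + 3*s - 2)Y = 5/(s^2 + 25) + (-2*s - 10).
Isolate Y and clear denominators.

Y(s) = (-2*s^3 - 10*s^2 - 50*s - 245)/(s^4 + 3*s^3 + 23*s^2 + 75*s - 50)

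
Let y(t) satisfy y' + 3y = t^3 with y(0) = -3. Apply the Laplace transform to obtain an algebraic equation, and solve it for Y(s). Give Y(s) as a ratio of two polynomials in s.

Laplace-transform each side.
Using L{y'} = sY - y(0) = sY - (-3), the left side becomes (s + 3)Y - (-3).
The right side is L{t^3} = 6/s^4.
So (s + 3)Y = 6/s^4 + (-3).
Divide through and combine into a single rational function.

Y(s) = (-3*s^4 + 6)/(s^5 + 3*s^4)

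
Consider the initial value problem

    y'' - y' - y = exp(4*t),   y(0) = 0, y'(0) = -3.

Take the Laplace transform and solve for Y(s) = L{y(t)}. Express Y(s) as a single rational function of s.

Y(s) = (-3*s + 13)/(s^3 - 5*s^2 + 3*s + 4)

Transform both sides with L{·}.
Using L{y''} = s^2 Y - s·y(0) - y'(0) and L{y'} = sY - y(0), with y(0) = 0, y'(0) = -3, the left side becomes (s^2 - s - 1)Y - (-3).
The right side is L{exp(4*t)} = 1/(s - 4).
So (s^2 - s - 1)Y = 1/(s - 4) + (-3).
Solve for Y(s) and write it as one ratio of polynomials.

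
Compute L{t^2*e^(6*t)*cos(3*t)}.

2*(s - 6)*(s^2 - 12*s + 9)/(s^2 - 12*s + 45)^3

L{cos(3t)} = s/(s^2 + 9).
Multiplying by e^(6t) shifts s → s - 6, so L{e^(6*t)*cos(3*t)} = (s - 6)/((s - 6)^2 + 9).
Then apply L{t^2·g(t)} = (-1)^2 d^2/ds^2[H(s)] with H(s) = (s - 6)/((s - 6)^2 + 9):
differentiating 2 times and applying the sign gives 2*(s - 6)*(s^2 - 12*s + 9)/(s^2 - 12*s + 45)^3.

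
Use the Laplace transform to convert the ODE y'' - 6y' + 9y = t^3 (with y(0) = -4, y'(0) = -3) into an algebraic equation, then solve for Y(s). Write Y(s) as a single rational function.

Y(s) = (-4*s^5 + 21*s^4 + 6)/(s^6 - 6*s^5 + 9*s^4)

Take the Laplace transform of both sides.
The derivative rules (L{y''} = s^2 Y - s·y(0) - y'(0) and L{y'} = sY - y(0), with y(0) = -4, y'(0) = -3) turn the left side into (s^2 - 6*s + 9)Y - (-4*s + 21).
The right side is L{t^3} = 6/s^4.
So (s^2 - 6*s + 9)Y = 6/s^4 + (-4*s + 21).
Solve for Y(s) and write it as one ratio of polynomials.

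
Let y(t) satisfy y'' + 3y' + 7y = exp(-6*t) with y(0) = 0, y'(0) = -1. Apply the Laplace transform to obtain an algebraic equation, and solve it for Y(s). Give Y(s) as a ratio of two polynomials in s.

Y(s) = (-s - 5)/(s^3 + 9*s^2 + 25*s + 42)

Apply the Laplace transform to the equation.
The derivative rules (L{y''} = s^2 Y - s·y(0) - y'(0) and L{y'} = sY - y(0), with y(0) = 0, y'(0) = -1) turn the left side into (s^2 + 3*s + 7)Y - (-1).
The right side is L{exp(-6*t)} = 1/(s + 6).
So (s^2 + 3*s + 7)Y = 1/(s + 6) + (-1).
Solve for Y(s) and write it as one ratio of polynomials.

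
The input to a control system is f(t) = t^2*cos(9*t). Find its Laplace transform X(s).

X(s) = 2*s*(s^2 - 243)/(s^2 + 81)^3

L{cos(9t)} = s/(s^2 + 81).
Then apply L{t^2·g(t)} = (-1)^2 d^2/ds^2[G(s)] with G(s) = s/(s^2 + 81):
differentiating 2 times and applying the sign gives 2*s*(s^2 - 243)/(s^2 + 81)^3.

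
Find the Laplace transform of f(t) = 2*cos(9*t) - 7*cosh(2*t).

Apply the Laplace transform termwise.
(2)·[L{cos(9t)} = s/(s^2 + 81)]; (-7)·[L{cosh(2t)} = s/(s^2 - 4)].

2*s/(s^2 + 81) - 7*s/(s^2 - 4)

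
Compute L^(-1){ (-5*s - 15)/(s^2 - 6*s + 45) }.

Complete the square in the denominator: s^2 - 6*s + 45 = (s - 3)^2 + 6^2.
Split the numerator to match: -5*s - 15 = -5·(s - 3) - 5·6.
Invert each term: -5·(s - 3)/((s - 3)^2 + 36) ↔ -5e^(3t)cos(6t); -5·6/((s - 3)^2 + 36) ↔ -5e^(3t)sin(6t).

-5*exp(3*t)*sin(6*t) - 5*exp(3*t)*cos(6*t)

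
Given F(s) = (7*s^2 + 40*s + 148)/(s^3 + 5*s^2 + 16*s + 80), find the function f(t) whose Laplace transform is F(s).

f(t) = 5*sin(4*t) + 4*cos(4*t) + 3*exp(-5*t)

Factor the denominator: s^3 + 5*s^2 + 16*s + 80 = (s + 5)*(s^2 + 16).
Partial fraction decomposition gives [3/(s + 5)] + [4*s/(s^2 + 16)] + [20/(s^2 + 16)].
Invert each term: 3/(s + 5) ↔ 3e^(-5t); 4·s/(s^2 + 16) ↔ 4cos(4t); 5·4/(s^2 + 16) ↔ 5sin(4t).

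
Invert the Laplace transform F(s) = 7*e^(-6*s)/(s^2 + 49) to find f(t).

The factor e^(-6s) signals a time shift by c = 6 (second shifting theorem).
L{sin(7t)} = 7/(s^2 + 49), so L^-1{7/(s^2 + 49)} = sin(7*t).
Hence the inverse is u(t - 6) times that function evaluated at t - 6.

f(t) = Heaviside(t - 6)*(sin(7*t - 42))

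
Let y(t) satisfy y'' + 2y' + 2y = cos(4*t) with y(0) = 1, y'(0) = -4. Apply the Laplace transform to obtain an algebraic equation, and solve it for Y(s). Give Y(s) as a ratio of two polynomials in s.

Y(s) = (s^3 - 2*s^2 + 17*s - 32)/(s^4 + 2*s^3 + 18*s^2 + 32*s + 32)

Take the Laplace transform of both sides.
The derivative rules (L{y''} = s^2 Y - s·y(0) - y'(0) and L{y'} = sY - y(0), with y(0) = 1, y'(0) = -4) turn the left side into (s^2 + 2*s + 2)Y - (s - 2).
The right side is L{cos(4*t)} = s/(s^2 + 16).
So (s^2 + 2*s + 2)Y = s/(s^2 + 16) + (s - 2).
Solve for Y(s) and write it as one ratio of polynomials.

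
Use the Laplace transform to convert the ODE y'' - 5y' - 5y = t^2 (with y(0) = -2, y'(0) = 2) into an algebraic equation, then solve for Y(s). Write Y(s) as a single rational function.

Take the Laplace transform of both sides.
Using L{y''} = s^2 Y - s·y(0) - y'(0) and L{y'} = sY - y(0), with y(0) = -2, y'(0) = 2, the left side becomes (s^2 - 5*s - 5)Y - (-2*s + 12).
The right side is L{t^2} = 2/s^3.
So (s^2 - 5*s - 5)Y = 2/s^3 + (-2*s + 12).
Divide through and combine into a single rational function.

Y(s) = (-2*s^4 + 12*s^3 + 2)/(s^5 - 5*s^4 - 5*s^3)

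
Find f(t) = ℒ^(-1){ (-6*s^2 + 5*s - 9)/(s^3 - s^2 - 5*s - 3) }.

Factor the denominator: s^3 - s^2 - 5*s - 3 = (s - 3)*(s + 1)^2.
Partial fraction decomposition gives [-3/(s + 1)] + [5/(s + 1)^2] + [-3/(s - 3)].
Invert each term: -3/(s + 1) ↔ -3e^(-t); 5/(s + 1)^2 ↔ 5t·e^(-t); -3/(s - 3) ↔ -3e^(3t).

f(t) = 5*t*exp(-t) - 3*exp(3*t) - 3*exp(-t)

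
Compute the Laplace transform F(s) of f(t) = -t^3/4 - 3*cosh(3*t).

F(s) = -3*s/(s^2 - 9) - 3/(2*s^4)

The transform is linear, so treat each term independently.
(-1/4)·[L{t^3} = 3!/s^4 = 6/s^4]; (-3)·[L{cosh(3t)} = s/(s^2 - 9)].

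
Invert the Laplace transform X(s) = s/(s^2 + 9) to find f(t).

Since L{cos(3t)} = s/(s^2 + 9), the inverse is cos(3*t).

f(t) = cos(3*t)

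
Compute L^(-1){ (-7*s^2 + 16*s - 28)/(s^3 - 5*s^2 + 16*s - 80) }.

-3*exp(5*t) - sin(4*t) - 4*cos(4*t)

Factor the denominator: s^3 - 5*s^2 + 16*s - 80 = (s - 5)*(s^2 + 16).
Partial fraction decomposition gives [-3/(s - 5)] + [-4*s/(s^2 + 16)] + [-4/(s^2 + 16)].
Invert each term: -3/(s - 5) ↔ -3e^(5t); -4·s/(s^2 + 16) ↔ -4cos(4t); -1·4/(s^2 + 16) ↔ -sin(4t).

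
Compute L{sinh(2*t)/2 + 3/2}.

By linearity of the Laplace transform, transform each term separately.
L{3/2} = (3/2)/s; (1/2)·[L{sinh(2t)} = 2/(s^2 - 4)].

1/(s^2 - 4) + 3/(2*s)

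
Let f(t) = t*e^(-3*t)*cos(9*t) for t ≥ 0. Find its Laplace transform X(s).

L{cos(9t)} = s/(s^2 + 81).
Multiplying by e^(-3t) shifts s → s + 3, so L{e^(-3*t)*cos(9*t)} = (s + 3)/((s + 3)^2 + 81).
Then apply L{t·g(t)} = -d/ds[G(s)] with G(s) = (s + 3)/((s + 3)^2 + 81):
differentiating 1 time and applying the sign gives (s - 6)*(s + 12)/(s^2 + 6*s + 90)^2.

X(s) = (s - 6)*(s + 12)/(s^2 + 6*s + 90)^2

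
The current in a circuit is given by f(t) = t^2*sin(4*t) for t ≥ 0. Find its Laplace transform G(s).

G(s) = 8*(3*s^2 - 16)/(s^2 + 16)^3

L{sin(4t)} = 4/(s^2 + 16).
Then apply L{t^2·g(t)} = (-1)^2 d^2/ds^2[H(s)] with H(s) = 4/(s^2 + 16):
differentiating 2 times and applying the sign gives 8*(3*s^2 - 16)/(s^2 + 16)^3.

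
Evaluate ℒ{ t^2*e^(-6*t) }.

L{e^(-6t)} = 1/(s + 6).
Then apply L{t^2·g(t)} = (-1)^2 d^2/ds^2[G(s)] with G(s) = 1/(s + 6):
differentiating 2 times and applying the sign gives 2/(s + 6)^3.

2/(s + 6)^3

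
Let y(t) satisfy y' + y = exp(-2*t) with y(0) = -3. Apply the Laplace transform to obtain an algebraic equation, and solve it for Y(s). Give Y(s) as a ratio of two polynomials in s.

Y(s) = (-3*s - 5)/(s^2 + 3*s + 2)

Apply the Laplace transform to the equation.
With L{y'} = sY - y(0) = sY - (-3): the LHS transforms to (s + 1)Y - (-3).
The right side is L{exp(-2*t)} = 1/(s + 2).
So (s + 1)Y = 1/(s + 2) + (-3).
Solve for Y(s) and write it as one ratio of polynomials.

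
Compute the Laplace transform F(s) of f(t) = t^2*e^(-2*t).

F(s) = 2/(s + 2)^3

L{e^(-2t)} = 1/(s + 2).
Then apply L{t^2·g(t)} = (-1)^2 d^2/ds^2[G(s)] with G(s) = 1/(s + 2):
differentiating 2 times and applying the sign gives 2/(s + 2)^3.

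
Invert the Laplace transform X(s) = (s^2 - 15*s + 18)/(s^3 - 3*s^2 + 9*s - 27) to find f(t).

f(t) = -exp(3*t) - 3*sin(3*t) + 2*cos(3*t)

Factor the denominator: s^3 - 3*s^2 + 9*s - 27 = (s - 3)*(s^2 + 9).
Partial fraction decomposition gives [-1/(s - 3)] + [2*s/(s^2 + 9)] + [-9/(s^2 + 9)].
Invert each term: -1/(s - 3) ↔ -e^(3t); 2·s/(s^2 + 9) ↔ 2cos(3t); -3·3/(s^2 + 9) ↔ -3sin(3t).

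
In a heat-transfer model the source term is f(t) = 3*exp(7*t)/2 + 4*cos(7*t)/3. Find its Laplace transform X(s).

X(s) = 4*s/(3*(s^2 + 49)) + 3/(2*(s - 7))

The transform is linear, so treat each term independently.
(3/2)·[L{e^(7t)} = 1/(s - 7)]; (4/3)·[L{cos(7t)} = s/(s^2 + 49)].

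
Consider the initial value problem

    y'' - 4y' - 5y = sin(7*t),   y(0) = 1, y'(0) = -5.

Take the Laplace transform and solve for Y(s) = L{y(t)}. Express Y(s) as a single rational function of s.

Y(s) = (s^3 - 9*s^2 + 49*s - 434)/(s^4 - 4*s^3 + 44*s^2 - 196*s - 245)

Take the Laplace transform of both sides.
With L{y''} = s^2 Y - s·y(0) - y'(0) and L{y'} = sY - y(0), with y(0) = 1, y'(0) = -5: the LHS transforms to (s^2 - 4*s - 5)Y - (s - 9).
The right side is L{sin(7*t)} = 7/(s^2 + 49).
So (s^2 - 4*s - 5)Y = 7/(s^2 + 49) + (s - 9).
Solve for Y(s) and write it as one ratio of polynomials.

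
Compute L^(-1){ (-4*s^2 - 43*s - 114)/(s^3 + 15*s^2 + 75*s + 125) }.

t^2*exp(-5*t)/2 - 3*t*exp(-5*t) - 4*exp(-5*t)

Factor the denominator: s^3 + 15*s^2 + 75*s + 125 = (s + 5)^3.
Partial fraction decomposition gives [-4/(s + 5)] + [-3/(s + 5)^2] + [(s + 5)^(-3)].
Invert each term: -4/(s + 5) ↔ -4e^(-5t); -3/(s + 5)^2 ↔ -3t·e^(-5t); 1/(s + 5)^3 ↔ (1/2)t^2·e^(-5t).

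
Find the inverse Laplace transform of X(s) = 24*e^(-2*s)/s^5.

Heaviside(t - 2)*((t - 2)^4)

The factor e^(-2s) signals a time shift by c = 2 (second shifting theorem).
L{t^4} = 4!/s^5 = 24/s^5, so L^-1{24/s^5} = t^4.
Hence the inverse is u(t - 2) times that function evaluated at t - 2.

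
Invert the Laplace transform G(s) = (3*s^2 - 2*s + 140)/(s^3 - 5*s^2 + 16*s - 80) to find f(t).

f(t) = 5*exp(5*t) - 3*sin(4*t) - 2*cos(4*t)

Factor the denominator: s^3 - 5*s^2 + 16*s - 80 = (s - 5)*(s^2 + 16).
Partial fraction decomposition gives [5/(s - 5)] + [-2*s/(s^2 + 16)] + [-12/(s^2 + 16)].
Invert each term: 5/(s - 5) ↔ 5e^(5t); -2·s/(s^2 + 16) ↔ -2cos(4t); -3·4/(s^2 + 16) ↔ -3sin(4t).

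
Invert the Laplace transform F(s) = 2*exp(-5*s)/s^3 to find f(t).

The factor e^(-5s) signals a time shift by c = 5 (second shifting theorem).
L{t^2} = 2!/s^3 = 2/s^3, so L^-1{2/s^3} = t^2.
Hence the inverse is u(t - 5) times that function evaluated at t - 5.

f(t) = Heaviside(t - 5)*((t - 5)^2)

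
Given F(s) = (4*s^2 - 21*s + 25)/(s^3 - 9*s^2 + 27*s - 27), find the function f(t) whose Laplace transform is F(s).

f(t) = -t^2*exp(3*t) + 3*t*exp(3*t) + 4*exp(3*t)

Factor the denominator: s^3 - 9*s^2 + 27*s - 27 = (s - 3)^3.
Partial fraction decomposition gives [4/(s - 3)] + [3/(s - 3)^2] + [-2/(s - 3)^3].
Invert each term: 4/(s - 3) ↔ 4e^(3t); 3/(s - 3)^2 ↔ 3t·e^(3t); -2/(s - 3)^3 ↔ (-1)t^2·e^(3t).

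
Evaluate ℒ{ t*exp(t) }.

L{e^(t)} = 1/(s - 1).
Then apply L{t·g(t)} = -d/ds[H(s)] with H(s) = 1/(s - 1):
differentiating 1 time and applying the sign gives (s - 1)^(-2).

(s - 1)^(-2)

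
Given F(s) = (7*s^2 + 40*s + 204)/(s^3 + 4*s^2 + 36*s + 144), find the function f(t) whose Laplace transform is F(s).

f(t) = 4*sin(6*t) + 4*cos(6*t) + 3*exp(-4*t)

Factor the denominator: s^3 + 4*s^2 + 36*s + 144 = (s + 4)*(s^2 + 36).
Partial fraction decomposition gives [3/(s + 4)] + [4*s/(s^2 + 36)] + [24/(s^2 + 36)].
Invert each term: 3/(s + 4) ↔ 3e^(-4t); 4·s/(s^2 + 36) ↔ 4cos(6t); 4·6/(s^2 + 36) ↔ 4sin(6t).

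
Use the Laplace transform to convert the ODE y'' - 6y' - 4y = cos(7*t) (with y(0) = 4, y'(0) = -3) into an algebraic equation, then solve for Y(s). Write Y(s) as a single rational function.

Y(s) = (4*s^3 - 27*s^2 + 197*s - 1323)/(s^4 - 6*s^3 + 45*s^2 - 294*s - 196)

Apply the Laplace transform to the equation.
The derivative rules (L{y''} = s^2 Y - s·y(0) - y'(0) and L{y'} = sY - y(0), with y(0) = 4, y'(0) = -3) turn the left side into (s^2 - 6*s - 4)Y - (4*s - 27).
The right side is L{cos(7*t)} = s/(s^2 + 49).
So (s^2 - 6*s - 4)Y = s/(s^2 + 49) + (4*s - 27).
Divide through and combine into a single rational function.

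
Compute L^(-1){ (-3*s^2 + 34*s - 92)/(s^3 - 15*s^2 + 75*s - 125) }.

Factor the denominator: s^3 - 15*s^2 + 75*s - 125 = (s - 5)^3.
Partial fraction decomposition gives [-3/(s - 5)] + [4/(s - 5)^2] + [3/(s - 5)^3].
Invert each term: -3/(s - 5) ↔ -3e^(5t); 4/(s - 5)^2 ↔ 4t·e^(5t); 3/(s - 5)^3 ↔ (3/2)t^2·e^(5t).

3*t^2*exp(5*t)/2 + 4*t*exp(5*t) - 3*exp(5*t)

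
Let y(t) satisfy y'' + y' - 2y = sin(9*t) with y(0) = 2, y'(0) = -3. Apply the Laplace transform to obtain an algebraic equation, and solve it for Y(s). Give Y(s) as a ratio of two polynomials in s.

Y(s) = (2*s^3 - s^2 + 162*s - 72)/(s^4 + s^3 + 79*s^2 + 81*s - 162)

Take the Laplace transform of both sides.
With L{y''} = s^2 Y - s·y(0) - y'(0) and L{y'} = sY - y(0), with y(0) = 2, y'(0) = -3: the LHS transforms to (s^2 + s - 2)Y - (2*s - 1).
The right side is L{sin(9*t)} = 9/(s^2 + 81).
So (s^2 + s - 2)Y = 9/(s^2 + 81) + (2*s - 1).
Isolate Y and clear denominators.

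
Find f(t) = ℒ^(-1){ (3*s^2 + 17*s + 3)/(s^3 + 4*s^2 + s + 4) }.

f(t) = sin(t) + 4*cos(t) - exp(-4*t)

Factor the denominator: s^3 + 4*s^2 + s + 4 = (s + 4)*(s^2 + 1).
Partial fraction decomposition gives [-1/(s + 4)] + [4*s/(s^2 + 1)] + [1/(s^2 + 1)].
Invert each term: -1/(s + 4) ↔ -e^(-4t); 4·s/(s^2 + 1) ↔ 4cos(t); 1·1/(s^2 + 1) ↔ sin(t).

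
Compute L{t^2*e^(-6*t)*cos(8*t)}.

2*(s + 6)*(s^2 + 12*s - 156)/(s^2 + 12*s + 100)^3

L{cos(8t)} = s/(s^2 + 64).
Multiplying by e^(-6t) shifts s → s + 6, so L{e^(-6*t)*cos(8*t)} = (s + 6)/((s + 6)^2 + 64).
Then apply L{t^2·g(t)} = (-1)^2 d^2/ds^2[G(s)] with G(s) = (s + 6)/((s + 6)^2 + 64):
differentiating 2 times and applying the sign gives 2*(s + 6)*(s^2 + 12*s - 156)/(s^2 + 12*s + 100)^3.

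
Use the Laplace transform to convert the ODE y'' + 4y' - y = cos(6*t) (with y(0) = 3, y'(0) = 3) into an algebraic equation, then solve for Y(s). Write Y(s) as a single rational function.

Y(s) = (3*s^3 + 15*s^2 + 109*s + 540)/(s^4 + 4*s^3 + 35*s^2 + 144*s - 36)

Apply the Laplace transform to the equation.
With L{y''} = s^2 Y - s·y(0) - y'(0) and L{y'} = sY - y(0), with y(0) = 3, y'(0) = 3: the LHS transforms to (s^2 + 4*s - 1)Y - (3*s + 15).
The right side is L{cos(6*t)} = s/(s^2 + 36).
So (s^2 + 4*s - 1)Y = s/(s^2 + 36) + (3*s + 15).
Isolate Y and clear denominators.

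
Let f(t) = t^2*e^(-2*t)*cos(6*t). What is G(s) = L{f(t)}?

G(s) = 2*(s + 2)*(s^2 + 4*s - 104)/(s^2 + 4*s + 40)^3

L{cos(6t)} = s/(s^2 + 36).
Multiplying by e^(-2t) shifts s → s + 2, so L{e^(-2*t)*cos(6*t)} = (s + 2)/((s + 2)^2 + 36).
Then apply L{t^2·g(t)} = (-1)^2 d^2/ds^2[H(s)] with H(s) = (s + 2)/((s + 2)^2 + 36):
differentiating 2 times and applying the sign gives 2*(s + 2)*(s^2 + 4*s - 104)/(s^2 + 4*s + 40)^3.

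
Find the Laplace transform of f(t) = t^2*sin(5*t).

L{sin(5t)} = 5/(s^2 + 25).
Then apply L{t^2·g(t)} = (-1)^2 d^2/ds^2[G(s)] with G(s) = 5/(s^2 + 25):
differentiating 2 times and applying the sign gives 10*(3*s^2 - 25)/(s^2 + 25)^3.

10*(3*s^2 - 25)/(s^2 + 25)^3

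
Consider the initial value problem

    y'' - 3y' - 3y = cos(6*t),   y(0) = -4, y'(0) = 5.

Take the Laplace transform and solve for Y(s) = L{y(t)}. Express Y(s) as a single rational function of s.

Laplace-transform each side.
The derivative rules (L{y''} = s^2 Y - s·y(0) - y'(0) and L{y'} = sY - y(0), with y(0) = -4, y'(0) = 5) turn the left side into (s^2 - 3*s - 3)Y - (-4*s + 17).
The right side is L{cos(6*t)} = s/(s^2 + 36).
So (s^2 - 3*s - 3)Y = s/(s^2 + 36) + (-4*s + 17).
Divide through and combine into a single rational function.

Y(s) = (-4*s^3 + 17*s^2 - 143*s + 612)/(s^4 - 3*s^3 + 33*s^2 - 108*s - 108)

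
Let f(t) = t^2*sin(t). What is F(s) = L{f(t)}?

L{sin(t)} = 1/(s^2 + 1).
Then apply L{t^2·g(t)} = (-1)^2 d^2/ds^2[G(s)] with G(s) = 1/(s^2 + 1):
differentiating 2 times and applying the sign gives 2*(3*s^2 - 1)/(s^2 + 1)^3.

F(s) = 2*(3*s^2 - 1)/(s^2 + 1)^3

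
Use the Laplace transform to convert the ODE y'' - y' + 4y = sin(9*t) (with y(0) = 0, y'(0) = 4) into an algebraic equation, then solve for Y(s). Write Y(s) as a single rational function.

Take the Laplace transform of both sides.
The derivative rules (L{y''} = s^2 Y - s·y(0) - y'(0) and L{y'} = sY - y(0), with y(0) = 0, y'(0) = 4) turn the left side into (s^2 - s + 4)Y - (4).
The right side is L{sin(9*t)} = 9/(s^2 + 81).
So (s^2 - s + 4)Y = 9/(s^2 + 81) + (4).
Solve for Y(s) and write it as one ratio of polynomials.

Y(s) = (4*s^2 + 333)/(s^4 - s^3 + 85*s^2 - 81*s + 324)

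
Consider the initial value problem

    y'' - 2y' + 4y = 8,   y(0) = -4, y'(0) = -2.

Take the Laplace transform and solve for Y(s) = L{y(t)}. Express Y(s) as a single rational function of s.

Apply the Laplace transform to the equation.
With L{y''} = s^2 Y - s·y(0) - y'(0) and L{y'} = sY - y(0), with y(0) = -4, y'(0) = -2: the LHS transforms to (s^2 - 2*s + 4)Y - (-4*s + 6).
The right side is L{8} = 8/s.
So (s^2 - 2*s + 4)Y = 8/s + (-4*s + 6).
Solve for Y(s) and write it as one ratio of polynomials.

Y(s) = (-4*s^2 + 6*s + 8)/(s^3 - 2*s^2 + 4*s)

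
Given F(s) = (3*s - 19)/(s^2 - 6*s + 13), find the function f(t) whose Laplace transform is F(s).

f(t) = -5*exp(3*t)*sin(2*t) + 3*exp(3*t)*cos(2*t)

Complete the square in the denominator: s^2 - 6*s + 13 = (s - 3)^2 + 2^2.
Split the numerator to match: 3*s - 19 = 3·(s - 3) - 5·2.
Invert each term: 3·(s - 3)/((s - 3)^2 + 4) ↔ 3e^(3t)cos(2t); -5·2/((s - 3)^2 + 4) ↔ -5e^(3t)sin(2t).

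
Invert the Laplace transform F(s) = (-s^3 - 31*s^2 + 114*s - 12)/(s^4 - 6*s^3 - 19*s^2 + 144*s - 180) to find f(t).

Factor the denominator: s^4 - 6*s^3 - 19*s^2 + 144*s - 180 = (s - 6)*(s - 3)*(s - 2)*(s + 5).
Partial fraction decomposition gives [3/(s - 2)] + [2/(s + 5)] + [-1/(s - 3)] + [-5/(s - 6)].
Invert each term: 3/(s - 2) ↔ 3e^(2t); 2/(s + 5) ↔ 2e^(-5t); -1/(s - 3) ↔ -e^(3t); -5/(s - 6) ↔ -5e^(6t).

f(t) = -5*exp(6*t) - exp(3*t) + 3*exp(2*t) + 2*exp(-5*t)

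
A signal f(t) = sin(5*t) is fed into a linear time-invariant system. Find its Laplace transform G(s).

G(s) = 5/(s^2 + 25)

L{sin(5t)} = 5/(s^2 + 25).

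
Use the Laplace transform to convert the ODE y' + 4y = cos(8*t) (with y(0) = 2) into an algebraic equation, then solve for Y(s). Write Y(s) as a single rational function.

Y(s) = (2*s^2 + s + 128)/(s^3 + 4*s^2 + 64*s + 256)

Laplace-transform each side.
With L{y'} = sY - y(0) = sY - 2: the LHS transforms to (s + 4)Y - (2).
The right side is L{cos(8*t)} = s/(s^2 + 64).
So (s + 4)Y = s/(s^2 + 64) + (2).
Divide through and combine into a single rational function.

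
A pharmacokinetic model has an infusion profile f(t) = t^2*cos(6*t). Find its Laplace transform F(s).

L{cos(6t)} = s/(s^2 + 36).
Then apply L{t^2·g(t)} = (-1)^2 d^2/ds^2[G(s)] with G(s) = s/(s^2 + 36):
differentiating 2 times and applying the sign gives 2*s*(s^2 - 108)/(s^2 + 36)^3.

F(s) = 2*s*(s^2 - 108)/(s^2 + 36)^3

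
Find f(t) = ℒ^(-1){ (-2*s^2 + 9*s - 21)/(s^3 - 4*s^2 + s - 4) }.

Factor the denominator: s^3 - 4*s^2 + s - 4 = (s - 4)*(s^2 + 1).
Partial fraction decomposition gives [-1/(s - 4)] + [-s/(s^2 + 1)] + [5/(s^2 + 1)].
Invert each term: -1/(s - 4) ↔ -e^(4t); -1·s/(s^2 + 1) ↔ -cos(t); 5·1/(s^2 + 1) ↔ 5sin(t).

f(t) = -exp(4*t) + 5*sin(t) - cos(t)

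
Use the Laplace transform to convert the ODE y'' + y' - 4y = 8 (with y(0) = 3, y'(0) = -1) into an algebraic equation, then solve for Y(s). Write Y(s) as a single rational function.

Laplace-transform each side.
The derivative rules (L{y''} = s^2 Y - s·y(0) - y'(0) and L{y'} = sY - y(0), with y(0) = 3, y'(0) = -1) turn the left side into (s^2 + s - 4)Y - (3*s + 2).
The right side is L{8} = 8/s.
So (s^2 + s - 4)Y = 8/s + (3*s + 2).
Solve for Y(s) and write it as one ratio of polynomials.

Y(s) = (3*s^2 + 2*s + 8)/(s^3 + s^2 - 4*s)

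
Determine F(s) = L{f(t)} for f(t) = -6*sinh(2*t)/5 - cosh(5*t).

By linearity of the Laplace transform, transform each term separately.
(-6/5)·[L{sinh(2t)} = 2/(s^2 - 4)]; (-1)·[L{cosh(5t)} = s/(s^2 - 25)].

F(s) = -s/(s^2 - 25) - 12/(5*(s^2 - 4))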